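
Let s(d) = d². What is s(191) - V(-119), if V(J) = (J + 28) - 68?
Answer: 36640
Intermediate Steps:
V(J) = -40 + J (V(J) = (28 + J) - 68 = -40 + J)
s(191) - V(-119) = 191² - (-40 - 119) = 36481 - 1*(-159) = 36481 + 159 = 36640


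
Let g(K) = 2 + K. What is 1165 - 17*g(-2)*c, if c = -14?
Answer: 1165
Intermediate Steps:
1165 - 17*g(-2)*c = 1165 - 17*(2 - 2)*(-14) = 1165 - 17*0*(-14) = 1165 - 0*(-14) = 1165 - 1*0 = 1165 + 0 = 1165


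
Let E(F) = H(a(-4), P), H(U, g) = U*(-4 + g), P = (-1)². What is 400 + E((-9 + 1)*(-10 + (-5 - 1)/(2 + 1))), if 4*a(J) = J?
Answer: 403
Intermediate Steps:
a(J) = J/4
P = 1
E(F) = 3 (E(F) = ((¼)*(-4))*(-4 + 1) = -1*(-3) = 3)
400 + E((-9 + 1)*(-10 + (-5 - 1)/(2 + 1))) = 400 + 3 = 403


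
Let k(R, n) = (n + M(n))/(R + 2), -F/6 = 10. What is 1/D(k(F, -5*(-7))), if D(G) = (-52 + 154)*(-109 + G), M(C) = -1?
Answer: -29/324156 ≈ -8.9463e-5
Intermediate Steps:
F = -60 (F = -6*10 = -60)
k(R, n) = (-1 + n)/(2 + R) (k(R, n) = (n - 1)/(R + 2) = (-1 + n)/(2 + R))
D(G) = -11118 + 102*G (D(G) = 102*(-109 + G) = -11118 + 102*G)
1/D(k(F, -5*(-7))) = 1/(-11118 + 102*((-1 - 5*(-7))/(2 - 60))) = 1/(-11118 + 102*((-1 + 35)/(-58))) = 1/(-11118 + 102*(-1/58*34)) = 1/(-11118 + 102*(-17/29)) = 1/(-11118 - 1734/29) = 1/(-324156/29) = -29/324156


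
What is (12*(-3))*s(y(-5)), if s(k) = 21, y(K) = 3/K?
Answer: -756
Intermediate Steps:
(12*(-3))*s(y(-5)) = (12*(-3))*21 = -36*21 = -756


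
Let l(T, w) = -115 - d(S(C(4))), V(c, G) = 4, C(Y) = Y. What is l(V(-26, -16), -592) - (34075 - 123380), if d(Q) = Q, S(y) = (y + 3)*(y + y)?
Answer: 89134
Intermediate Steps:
S(y) = 2*y*(3 + y) (S(y) = (3 + y)*(2*y) = 2*y*(3 + y))
l(T, w) = -171 (l(T, w) = -115 - 2*4*(3 + 4) = -115 - 2*4*7 = -115 - 1*56 = -115 - 56 = -171)
l(V(-26, -16), -592) - (34075 - 123380) = -171 - (34075 - 123380) = -171 - 1*(-89305) = -171 + 89305 = 89134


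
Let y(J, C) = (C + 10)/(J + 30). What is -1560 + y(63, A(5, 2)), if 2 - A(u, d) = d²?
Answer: -145072/93 ≈ -1559.9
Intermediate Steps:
A(u, d) = 2 - d²
y(J, C) = (10 + C)/(30 + J)
-1560 + y(63, A(5, 2)) = -1560 + (10 + (2 - 1*2²))/(30 + 63) = -1560 + (10 + (2 - 1*4))/93 = -1560 + (10 + (2 - 4))/93 = -1560 + (10 - 2)/93 = -1560 + (1/93)*8 = -1560 + 8/93 = -145072/93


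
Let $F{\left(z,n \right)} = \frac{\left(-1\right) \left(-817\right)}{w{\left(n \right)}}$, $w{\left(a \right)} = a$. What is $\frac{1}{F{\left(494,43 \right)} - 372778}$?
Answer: $- \frac{1}{372759} \approx -2.6827 \cdot 10^{-6}$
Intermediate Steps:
$F{\left(z,n \right)} = \frac{817}{n}$ ($F{\left(z,n \right)} = \frac{\left(-1\right) \left(-817\right)}{n} = \frac{817}{n}$)
$\frac{1}{F{\left(494,43 \right)} - 372778} = \frac{1}{\frac{817}{43} - 372778} = \frac{1}{817 \cdot \frac{1}{43} - 372778} = \frac{1}{19 - 372778} = \frac{1}{-372759} = - \frac{1}{372759}$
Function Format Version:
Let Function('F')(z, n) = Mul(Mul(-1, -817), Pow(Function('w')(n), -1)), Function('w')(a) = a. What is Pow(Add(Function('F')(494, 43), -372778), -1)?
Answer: Rational(-1, 372759) ≈ -2.6827e-6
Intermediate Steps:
Function('F')(z, n) = Mul(817, Pow(n, -1)) (Function('F')(z, n) = Mul(Mul(-1, -817), Pow(n, -1)) = Mul(817, Pow(n, -1)))
Pow(Add(Function('F')(494, 43), -372778), -1) = Pow(Add(Mul(817, Pow(43, -1)), -372778), -1) = Pow(Add(Mul(817, Rational(1, 43)), -372778), -1) = Pow(Add(19, -372778), -1) = Pow(-372759, -1) = Rational(-1, 372759)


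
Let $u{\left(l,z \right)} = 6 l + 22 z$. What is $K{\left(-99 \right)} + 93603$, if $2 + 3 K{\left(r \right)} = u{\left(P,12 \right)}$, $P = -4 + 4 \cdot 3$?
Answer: $\frac{281119}{3} \approx 93706.0$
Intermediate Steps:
$P = 8$ ($P = -4 + 12 = 8$)
$K{\left(r \right)} = \frac{310}{3}$ ($K{\left(r \right)} = - \frac{2}{3} + \frac{6 \cdot 8 + 22 \cdot 12}{3} = - \frac{2}{3} + \frac{48 + 264}{3} = - \frac{2}{3} + \frac{1}{3} \cdot 312 = - \frac{2}{3} + 104 = \frac{310}{3}$)
$K{\left(-99 \right)} + 93603 = \frac{310}{3} + 93603 = \frac{281119}{3}$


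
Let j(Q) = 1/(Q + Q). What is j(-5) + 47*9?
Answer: 4229/10 ≈ 422.90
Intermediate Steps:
j(Q) = 1/(2*Q)
j(-5) + 47*9 = (½)/(-5) + 47*9 = (½)*(-⅕) + 423 = -⅒ + 423 = 4229/10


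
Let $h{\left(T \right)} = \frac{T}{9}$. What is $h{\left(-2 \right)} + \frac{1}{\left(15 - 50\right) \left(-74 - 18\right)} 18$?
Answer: $- \frac{3139}{14490} \approx -0.21663$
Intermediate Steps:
$h{\left(T \right)} = \frac{T}{9}$ ($h{\left(T \right)} = T \frac{1}{9} = \frac{T}{9}$)
$h{\left(-2 \right)} + \frac{1}{\left(15 - 50\right) \left(-74 - 18\right)} 18 = \frac{1}{9} \left(-2\right) + \frac{1}{\left(15 - 50\right) \left(-74 - 18\right)} 18 = - \frac{2}{9} + \frac{1}{\left(-35\right) \left(-92\right)} 18 = - \frac{2}{9} + \frac{1}{3220} \cdot 18 = - \frac{2}{9} + \frac{9}{1610} = - \frac{3139}{14490}$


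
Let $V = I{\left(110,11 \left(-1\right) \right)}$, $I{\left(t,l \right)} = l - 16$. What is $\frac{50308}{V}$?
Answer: $- \frac{50308}{27} \approx -1863.3$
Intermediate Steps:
$I{\left(t,l \right)} = -16 + l$ ($I{\left(t,l \right)} = l - 16 = -16 + l$)
$V = -27$ ($V = -16 + 11 \left(-1\right) = -16 - 11 = -27$)
$\frac{50308}{V} = \frac{50308}{-27} = 50308 \left(- \frac{1}{27}\right) = - \frac{50308}{27}$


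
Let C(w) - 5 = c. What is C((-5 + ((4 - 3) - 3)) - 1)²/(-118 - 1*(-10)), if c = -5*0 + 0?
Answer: -25/108 ≈ -0.23148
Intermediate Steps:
c = 0 (c = 0 + 0 = 0)
C(w) = 5 (C(w) = 5 + 0 = 5)
C((-5 + ((4 - 3) - 3)) - 1)²/(-118 - 1*(-10)) = 5²/(-118 - 1*(-10)) = 25/(-118 + 10) = 25/(-108) = 25*(-1/108) = -25/108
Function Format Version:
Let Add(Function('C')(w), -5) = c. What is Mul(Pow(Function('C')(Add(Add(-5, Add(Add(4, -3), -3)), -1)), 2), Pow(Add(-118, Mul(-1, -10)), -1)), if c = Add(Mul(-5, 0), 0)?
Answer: Rational(-25, 108) ≈ -0.23148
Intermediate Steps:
c = 0 (c = Add(0, 0) = 0)
Function('C')(w) = 5 (Function('C')(w) = Add(5, 0) = 5)
Mul(Pow(Function('C')(Add(Add(-5, Add(Add(4, -3), -3)), -1)), 2), Pow(Add(-118, Mul(-1, -10)), -1)) = Mul(Pow(5, 2), Pow(Add(-118, Mul(-1, -10)), -1)) = Mul(25, Pow(Add(-118, 10), -1)) = Mul(25, Pow(-108, -1)) = Mul(25, Rational(-1, 108)) = Rational(-25, 108)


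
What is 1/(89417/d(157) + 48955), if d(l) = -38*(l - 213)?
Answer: 2128/104265657 ≈ 2.0409e-5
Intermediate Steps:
d(l) = 8094 - 38*l (d(l) = -38*(-213 + l) = 8094 - 38*l)
1/(89417/d(157) + 48955) = 1/(89417/(8094 - 38*157) + 48955) = 1/(89417/(8094 - 5966) + 48955) = 1/(89417/2128 + 48955) = 1/(104265657/2128) = 2128/104265657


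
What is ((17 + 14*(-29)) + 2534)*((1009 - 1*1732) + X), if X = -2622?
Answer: -7175025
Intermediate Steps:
((17 + 14*(-29)) + 2534)*((1009 - 1*1732) + X) = ((17 + 14*(-29)) + 2534)*((1009 - 1*1732) - 2622) = ((17 - 406) + 2534)*((1009 - 1732) - 2622) = (-389 + 2534)*(-723 - 2622) = 2145*(-3345) = -7175025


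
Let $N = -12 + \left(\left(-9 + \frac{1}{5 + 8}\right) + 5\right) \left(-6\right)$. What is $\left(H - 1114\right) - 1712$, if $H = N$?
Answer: $- \frac{36588}{13} \approx -2814.5$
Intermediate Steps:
$N = \frac{150}{13}$ ($N = -12 + \left(\left(-9 + \frac{1}{13}\right) + 5\right) \left(-6\right) = -12 + \left(- \frac{116}{13} + 5\right) \left(-6\right) = -12 - - \frac{306}{13} = -12 + \frac{306}{13} = \frac{150}{13} \approx 11.538$)
$H = \frac{150}{13} \approx 11.538$
$\left(H - 1114\right) - 1712 = \left(\frac{150}{13} - 1114\right) - 1712 = - \frac{14332}{13} - 1712 = - \frac{36588}{13}$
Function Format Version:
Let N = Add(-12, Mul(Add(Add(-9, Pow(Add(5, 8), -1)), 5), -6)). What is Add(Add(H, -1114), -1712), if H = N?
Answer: Rational(-36588, 13) ≈ -2814.5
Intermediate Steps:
N = Rational(150, 13) (N = Add(-12, Mul(Add(Add(-9, Pow(13, -1)), 5), -6)) = Add(-12, Mul(Add(Add(-9, Rational(1, 13)), 5), -6)) = Add(-12, Mul(Add(Rational(-116, 13), 5), -6)) = Add(-12, Mul(Rational(-51, 13), -6)) = Add(-12, Rational(306, 13)) = Rational(150, 13) ≈ 11.538)
H = Rational(150, 13) ≈ 11.538
Add(Add(H, -1114), -1712) = Add(Add(Rational(150, 13), -1114), -1712) = Add(Rational(-14332, 13), -1712) = Rational(-36588, 13)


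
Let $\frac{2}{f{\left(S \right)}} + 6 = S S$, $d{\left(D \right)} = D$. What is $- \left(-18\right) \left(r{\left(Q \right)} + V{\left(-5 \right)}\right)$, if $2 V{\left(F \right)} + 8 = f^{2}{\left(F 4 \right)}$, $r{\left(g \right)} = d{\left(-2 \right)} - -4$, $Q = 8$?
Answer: $- \frac{1397115}{38809} \approx -36.0$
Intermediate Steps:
$f{\left(S \right)} = \frac{2}{-6 + S^{2}}$ ($f{\left(S \right)} = \frac{2}{-6 + S S} = \frac{2}{-6 + S^{2}}$)
$r{\left(g \right)} = 2$ ($r{\left(g \right)} = -2 - -4 = -2 + 4 = 2$)
$V{\left(F \right)} = -4 + \frac{2}{\left(-6 + 16 F^{2}\right)^{2}}$ ($V{\left(F \right)} = -4 + \frac{\left(\frac{2}{-6 + \left(F 4\right)^{2}}\right)^{2}}{2} = -4 + \frac{\left(\frac{2}{-6 + \left(4 F\right)^{2}}\right)^{2}}{2} = -4 + \frac{\left(\frac{2}{-6 + 16 F^{2}}\right)^{2}}{2} = -4 + \frac{4 \frac{1}{\left(-6 + 16 F^{2}\right)^{2}}}{2} = -4 + \frac{2}{\left(-6 + 16 F^{2}\right)^{2}}$)
$- \left(-18\right) \left(r{\left(Q \right)} + V{\left(-5 \right)}\right) = - \left(-18\right) \left(2 - \left(4 - \frac{1}{2 \left(-3 + 8 \left(-5\right)^{2}\right)^{2}}\right)\right) = - \left(-18\right) \left(2 - \left(4 - \frac{1}{2 \left(-3 + 8 \cdot 25\right)^{2}}\right)\right) = - \left(-18\right) \left(2 - \left(4 - \frac{1}{2 \left(-3 + 200\right)^{2}}\right)\right) = - \left(-18\right) \left(2 - \left(4 - \frac{1}{2 \cdot 38809}\right)\right) = - \left(-18\right) \left(2 + \left(-4 + \frac{1}{2} \cdot \frac{1}{38809}\right)\right) = - \left(-18\right) \left(2 + \left(-4 + \frac{1}{77618}\right)\right) = - \left(-18\right) \left(2 - \frac{310471}{77618}\right) = - \frac{\left(-18\right) \left(-155235\right)}{77618} = \left(-1\right) \frac{1397115}{38809} = - \frac{1397115}{38809}$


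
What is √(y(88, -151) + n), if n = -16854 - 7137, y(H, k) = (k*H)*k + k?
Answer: √1982346 ≈ 1408.0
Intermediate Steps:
y(H, k) = k + H*k² (y(H, k) = (H*k)*k + k = H*k² + k = k + H*k²)
n = -23991
√(y(88, -151) + n) = √(-151*(1 + 88*(-151)) - 23991) = √(-151*(1 - 13288) - 23991) = √(-151*(-13287) - 23991) = √(2006337 - 23991) = √1982346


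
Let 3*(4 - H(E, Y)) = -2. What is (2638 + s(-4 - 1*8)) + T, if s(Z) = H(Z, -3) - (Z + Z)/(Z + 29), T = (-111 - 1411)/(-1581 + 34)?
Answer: 722102/273 ≈ 2645.1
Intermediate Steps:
H(E, Y) = 14/3 (H(E, Y) = 4 - ⅓*(-2) = 4 + ⅔ = 14/3)
T = 1522/1547 (T = -1522/(-1547) = -1522*(-1/1547) = 1522/1547 ≈ 0.98384)
s(Z) = 14/3 - 2*Z/(29 + Z) (s(Z) = 14/3 - (Z + Z)/(Z + 29) = 14/3 - 2*Z/(29 + Z))
(2638 + s(-4 - 1*8)) + T = (2638 + 2*(203 + 4*(-4 - 1*8))/(3*(29 + (-4 - 1*8)))) + 1522/1547 = (2638 + 2*(203 + 4*(-4 - 8))/(3*(29 + (-4 - 8)))) + 1522/1547 = (2638 + 2*(203 + 4*(-12))/(3*(29 - 12))) + 1522/1547 = (2638 + (⅔)*(203 - 48)/17) + 1522/1547 = (2638 + (⅔)*(1/17)*155) + 1522/1547 = (2638 + 310/51) + 1522/1547 = 134848/51 + 1522/1547 = 722102/273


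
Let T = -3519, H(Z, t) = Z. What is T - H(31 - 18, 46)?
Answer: -3532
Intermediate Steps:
T - H(31 - 18, 46) = -3519 - (31 - 18) = -3519 - 1*13 = -3519 - 13 = -3532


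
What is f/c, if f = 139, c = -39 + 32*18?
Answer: 139/537 ≈ 0.25885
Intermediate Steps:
c = 537 (c = -39 + 576 = 537)
f/c = 139/537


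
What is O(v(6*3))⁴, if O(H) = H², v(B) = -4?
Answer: 65536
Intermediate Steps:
O(v(6*3))⁴ = ((-4)²)⁴ = 16⁴ = 65536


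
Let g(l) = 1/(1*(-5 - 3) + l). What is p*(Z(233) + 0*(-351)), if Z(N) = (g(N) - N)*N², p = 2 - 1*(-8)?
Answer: -5692093072/45 ≈ -1.2649e+8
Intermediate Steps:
p = 10 (p = 2 + 8 = 10)
g(l) = 1/(-8 + l) (g(l) = 1/(1*(-8) + l) = 1/(-8 + l))
Z(N) = N²*(1/(-8 + N) - N) (Z(N) = (1/(-8 + N) - N)*N² = N²*(1/(-8 + N) - N))
p*(Z(233) + 0*(-351)) = 10*(233²*(1 - 1*233*(-8 + 233))/(-8 + 233) + 0*(-351)) = 10*(54289*(1 - 1*233*225)/225 + 0) = 10*(54289*(1/225)*(1 - 52425) + 0) = 10*(54289*(1/225)*(-52424) + 0) = 10*(-2846046536/225 + 0) = 10*(-2846046536/225) = -5692093072/45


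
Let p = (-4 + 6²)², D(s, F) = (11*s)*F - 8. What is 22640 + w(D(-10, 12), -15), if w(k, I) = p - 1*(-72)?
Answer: 23736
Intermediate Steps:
D(s, F) = -8 + 11*F*s (D(s, F) = 11*F*s - 8 = -8 + 11*F*s)
p = 1024 (p = (-4 + 36)² = 32² = 1024)
w(k, I) = 1096 (w(k, I) = 1024 - 1*(-72) = 1024 + 72 = 1096)
22640 + w(D(-10, 12), -15) = 22640 + 1096 = 23736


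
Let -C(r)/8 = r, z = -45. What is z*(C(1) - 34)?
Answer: 1890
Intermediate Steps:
C(r) = -8*r
z*(C(1) - 34) = -45*(-8*1 - 34) = -45*(-8 - 34) = -45*(-42) = 1890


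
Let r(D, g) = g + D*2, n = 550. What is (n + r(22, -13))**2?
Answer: 337561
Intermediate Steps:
r(D, g) = g + 2*D
(n + r(22, -13))**2 = (550 + (-13 + 2*22))**2 = (550 + (-13 + 44))**2 = (550 + 31)**2 = 581**2 = 337561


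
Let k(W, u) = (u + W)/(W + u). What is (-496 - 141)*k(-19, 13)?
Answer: -637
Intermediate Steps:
k(W, u) = 1 (k(W, u) = (W + u)/(W + u) = 1)
(-496 - 141)*k(-19, 13) = (-496 - 141)*1 = -637*1 = -637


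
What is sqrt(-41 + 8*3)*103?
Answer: 103*I*sqrt(17) ≈ 424.68*I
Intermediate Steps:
sqrt(-41 + 8*3)*103 = sqrt(-41 + 24)*103 = sqrt(-17)*103 = (I*sqrt(17))*103 = 103*I*sqrt(17)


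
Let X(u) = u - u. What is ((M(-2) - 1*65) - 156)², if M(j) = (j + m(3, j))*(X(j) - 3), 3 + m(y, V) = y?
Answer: 46225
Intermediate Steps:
X(u) = 0
m(y, V) = -3 + y
M(j) = -3*j (M(j) = (j + (-3 + 3))*(0 - 3) = (j + 0)*(-3) = j*(-3) = -3*j)
((M(-2) - 1*65) - 156)² = ((-3*(-2) - 1*65) - 156)² = ((6 - 65) - 156)² = (-59 - 156)² = (-215)² = 46225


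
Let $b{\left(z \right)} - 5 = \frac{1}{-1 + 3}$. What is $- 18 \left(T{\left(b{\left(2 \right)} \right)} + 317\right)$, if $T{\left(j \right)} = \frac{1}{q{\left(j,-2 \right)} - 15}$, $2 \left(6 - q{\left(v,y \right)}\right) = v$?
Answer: $- \frac{268110}{47} \approx -5704.5$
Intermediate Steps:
$q{\left(v,y \right)} = 6 - \frac{v}{2}$
$b{\left(z \right)} = \frac{11}{2}$ ($b{\left(z \right)} = 5 + \frac{1}{-1 + 3} = 5 + \frac{1}{2} = \frac{11}{2}$)
$T{\left(j \right)} = \frac{1}{-9 - \frac{j}{2}}$ ($T{\left(j \right)} = \frac{1}{\left(6 - \frac{j}{2}\right) - 15} = \frac{1}{-9 - \frac{j}{2}}$)
$- 18 \left(T{\left(b{\left(2 \right)} \right)} + 317\right) = - 18 \left(- \frac{2}{18 + \frac{11}{2}} + 317\right) = - 18 \left(- \frac{2}{\frac{47}{2}} + 317\right) = - 18 \left(\left(-2\right) \frac{2}{47} + 317\right) = - 18 \left(- \frac{4}{47} + 317\right) = \left(-18\right) \frac{14895}{47} = - \frac{268110}{47}$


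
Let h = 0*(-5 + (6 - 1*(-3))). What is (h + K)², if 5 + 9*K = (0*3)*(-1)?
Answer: 25/81 ≈ 0.30864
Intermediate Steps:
K = -5/9 (K = -5/9 + ((0*3)*(-1))/9 = -5/9 + (0*(-1))/9 = -5/9 + (⅑)*0 = -5/9 + 0 = -5/9 ≈ -0.55556)
h = 0 (h = 0*(-5 + (6 + 3)) = 0*(-5 + 9) = 0*4 = 0)
(h + K)² = (0 - 5/9)² = (-5/9)² = 25/81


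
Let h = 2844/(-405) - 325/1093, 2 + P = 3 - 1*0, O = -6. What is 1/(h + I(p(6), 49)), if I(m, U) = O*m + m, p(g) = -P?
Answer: -49185/114088 ≈ -0.43111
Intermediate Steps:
P = 1 (P = -2 + (3 - 1*0) = -2 + (3 + 0) = -2 + 3 = 1)
p(g) = -1 (p(g) = -1*1 = -1)
I(m, U) = -5*m (I(m, U) = -6*m + m = -5*m)
h = -360013/49185 (h = 2844*(-1/405) - 325*1/1093 = -316/45 - 325/1093 = -360013/49185 ≈ -7.3196)
1/(h + I(p(6), 49)) = 1/(-360013/49185 - 5*(-1)) = 1/(-360013/49185 + 5) = 1/(-114088/49185) = -49185/114088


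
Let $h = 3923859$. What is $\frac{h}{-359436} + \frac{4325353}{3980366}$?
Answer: $- \frac{2343951228581}{238447805596} \approx -9.83$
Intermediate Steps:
$\frac{h}{-359436} + \frac{4325353}{3980366} = \frac{3923859}{-359436} + \frac{4325353}{3980366} = 3923859 \left(- \frac{1}{359436}\right) + 4325353 \cdot \frac{1}{3980366} = - \frac{1307953}{119812} + \frac{4325353}{3980366} = - \frac{2343951228581}{238447805596}$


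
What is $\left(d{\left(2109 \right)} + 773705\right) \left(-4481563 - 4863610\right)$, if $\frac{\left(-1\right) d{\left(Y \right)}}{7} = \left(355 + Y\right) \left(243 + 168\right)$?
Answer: $59016851468579$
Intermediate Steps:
$d{\left(Y \right)} = -1021335 - 2877 Y$ ($d{\left(Y \right)} = - 7 \left(355 + Y\right) \left(243 + 168\right) = - 7 \left(355 + Y\right) 411 = - 7 \left(145905 + 411 Y\right) = -1021335 - 2877 Y$)
$\left(d{\left(2109 \right)} + 773705\right) \left(-4481563 - 4863610\right) = \left(\left(-1021335 - 6067593\right) + 773705\right) \left(-4481563 - 4863610\right) = \left(\left(-1021335 - 6067593\right) + 773705\right) \left(-9345173\right) = \left(-7088928 + 773705\right) \left(-9345173\right) = \left(-6315223\right) \left(-9345173\right) = 59016851468579$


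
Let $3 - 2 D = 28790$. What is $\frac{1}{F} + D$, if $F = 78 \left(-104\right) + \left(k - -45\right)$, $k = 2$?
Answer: $- \frac{232167157}{16130} \approx -14394.0$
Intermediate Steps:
$D = - \frac{28787}{2}$ ($D = \frac{3}{2} - 14395 = - \frac{28787}{2} \approx -14394.0$)
$F = -8065$ ($F = 78 \left(-104\right) + \left(2 - -45\right) = -8112 + \left(2 + 45\right) = -8112 + 47 = -8065$)
$\frac{1}{F} + D = \frac{1}{-8065} - \frac{28787}{2} = - \frac{1}{8065} - \frac{28787}{2} = - \frac{232167157}{16130}$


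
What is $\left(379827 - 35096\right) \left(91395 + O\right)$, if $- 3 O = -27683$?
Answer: $\frac{104063257508}{3} \approx 3.4688 \cdot 10^{10}$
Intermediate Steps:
$O = \frac{27683}{3}$ ($O = \left(- \frac{1}{3}\right) \left(-27683\right) = \frac{27683}{3} \approx 9227.7$)
$\left(379827 - 35096\right) \left(91395 + O\right) = \left(379827 - 35096\right) \left(91395 + \frac{27683}{3}\right) = 344731 \cdot \frac{301868}{3} = \frac{104063257508}{3}$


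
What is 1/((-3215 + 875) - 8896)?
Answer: -1/11236 ≈ -8.9000e-5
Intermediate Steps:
1/((-3215 + 875) - 8896) = 1/(-2340 - 8896) = 1/(-11236) = -1/11236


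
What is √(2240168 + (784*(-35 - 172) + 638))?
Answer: √2078518 ≈ 1441.7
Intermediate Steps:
√(2240168 + (784*(-35 - 172) + 638)) = √(2240168 + (784*(-207) + 638)) = √(2240168 + (-162288 + 638)) = √(2240168 - 161650) = √2078518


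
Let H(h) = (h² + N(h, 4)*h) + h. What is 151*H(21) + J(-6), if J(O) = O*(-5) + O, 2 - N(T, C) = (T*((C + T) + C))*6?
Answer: -11510706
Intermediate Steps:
N(T, C) = 2 - 6*T*(T + 2*C) (N(T, C) = 2 - T*((C + T) + C)*6 = 2 - T*(T + 2*C)*6 = 2 - 6*T*(T + 2*C))
J(O) = -4*O (J(O) = -5*O + O = -4*O)
H(h) = h + h² + h*(2 - 48*h - 6*h²) (H(h) = (h² + (2 - 6*h² - 12*4*h)*h) + h = (h² + (2 - 6*h² - 48*h)*h) + h = (h² + (2 - 48*h - 6*h²)*h) + h = (h² + h*(2 - 48*h - 6*h²)) + h = h + h² + h*(2 - 48*h - 6*h²))
151*H(21) + J(-6) = 151*(21*(3 - 47*21 - 6*21²)) - 4*(-6) = 151*(21*(3 - 987 - 6*441)) + 24 = 151*(21*(3 - 987 - 2646)) + 24 = 151*(21*(-3630)) + 24 = 151*(-76230) + 24 = -11510730 + 24 = -11510706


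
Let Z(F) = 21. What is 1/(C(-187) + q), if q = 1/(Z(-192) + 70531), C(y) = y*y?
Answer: 70552/2467132889 ≈ 2.8597e-5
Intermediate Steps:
C(y) = y**2
q = 1/70552 (q = 1/(21 + 70531) = 1/70552 ≈ 1.4174e-5)
1/(C(-187) + q) = 1/((-187)**2 + 1/70552) = 1/(34969 + 1/70552) = 1/(2467132889/70552) = 70552/2467132889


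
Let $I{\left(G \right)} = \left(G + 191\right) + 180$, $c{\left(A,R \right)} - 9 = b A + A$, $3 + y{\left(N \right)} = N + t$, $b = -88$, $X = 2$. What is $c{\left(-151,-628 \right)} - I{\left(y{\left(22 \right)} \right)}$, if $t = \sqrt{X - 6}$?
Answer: $12756 - 2 i \approx 12756.0 - 2.0 i$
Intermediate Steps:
$t = 2 i$ ($t = \sqrt{2 - 6} = \sqrt{-4} = 2 i \approx 2.0 i$)
$y{\left(N \right)} = -3 + N + 2 i$ ($y{\left(N \right)} = -3 + \left(N + 2 i\right) = -3 + N + 2 i$)
$c{\left(A,R \right)} = 9 - 87 A$ ($c{\left(A,R \right)} = 9 + \left(- 88 A + A\right) = 9 - 87 A$)
$I{\left(G \right)} = 371 + G$ ($I{\left(G \right)} = \left(191 + G\right) + 180 = 371 + G$)
$c{\left(-151,-628 \right)} - I{\left(y{\left(22 \right)} \right)} = \left(9 - -13137\right) - \left(371 + \left(-3 + 22 + 2 i\right)\right) = \left(9 + 13137\right) - \left(371 + \left(19 + 2 i\right)\right) = 13146 - \left(390 + 2 i\right) = 12756 - 2 i$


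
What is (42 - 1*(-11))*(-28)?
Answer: -1484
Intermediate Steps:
(42 - 1*(-11))*(-28) = (42 + 11)*(-28) = 53*(-28) = -1484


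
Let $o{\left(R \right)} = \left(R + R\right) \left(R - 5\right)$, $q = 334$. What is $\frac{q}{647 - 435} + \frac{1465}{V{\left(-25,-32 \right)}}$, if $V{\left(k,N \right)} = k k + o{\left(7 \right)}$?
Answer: $\frac{264341}{69218} \approx 3.819$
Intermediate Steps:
$o{\left(R \right)} = 2 R \left(-5 + R\right)$
$V{\left(k,N \right)} = 28 + k^{2}$ ($V{\left(k,N \right)} = k k + 2 \cdot 7 \left(-5 + 7\right) = k^{2} + 2 \cdot 7 \cdot 2 = k^{2} + 28 = 28 + k^{2}$)
$\frac{q}{647 - 435} + \frac{1465}{V{\left(-25,-32 \right)}} = \frac{334}{647 - 435} + \frac{1465}{28 + \left(-25\right)^{2}} = \frac{334}{647 - 435} + \frac{1465}{28 + 625} = \frac{334}{212} + \frac{1465}{653} = 334 \cdot \frac{1}{212} + 1465 \cdot \frac{1}{653} = \frac{167}{106} + \frac{1465}{653} = \frac{264341}{69218}$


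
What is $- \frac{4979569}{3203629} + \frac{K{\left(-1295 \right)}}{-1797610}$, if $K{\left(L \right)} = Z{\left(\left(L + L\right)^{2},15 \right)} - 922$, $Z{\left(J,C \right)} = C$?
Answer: $- \frac{8948417338587}{5758875526690} \approx -1.5538$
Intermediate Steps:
$K{\left(L \right)} = -907$ ($K{\left(L \right)} = 15 - 922 = -907$)
$- \frac{4979569}{3203629} + \frac{K{\left(-1295 \right)}}{-1797610} = - \frac{4979569}{3203629} - \frac{907}{-1797610} = \left(-4979569\right) \frac{1}{3203629} - - \frac{907}{1797610} = - \frac{4979569}{3203629} + \frac{907}{1797610} = - \frac{8948417338587}{5758875526690}$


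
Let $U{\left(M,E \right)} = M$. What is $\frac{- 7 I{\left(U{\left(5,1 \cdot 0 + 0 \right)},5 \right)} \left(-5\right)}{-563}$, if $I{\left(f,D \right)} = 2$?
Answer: $- \frac{70}{563} \approx -0.12433$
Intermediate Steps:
$\frac{- 7 I{\left(U{\left(5,1 \cdot 0 + 0 \right)},5 \right)} \left(-5\right)}{-563} = \frac{\left(-7\right) 2 \left(-5\right)}{-563} = - \frac{\left(-14\right) \left(-5\right)}{563} = \left(- \frac{1}{563}\right) 70 = - \frac{70}{563}$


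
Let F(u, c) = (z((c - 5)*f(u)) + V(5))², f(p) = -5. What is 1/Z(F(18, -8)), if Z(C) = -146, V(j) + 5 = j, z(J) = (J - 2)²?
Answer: -1/146 ≈ -0.0068493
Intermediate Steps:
z(J) = (-2 + J)²
V(j) = -5 + j
F(u, c) = (23 - 5*c)⁴ (F(u, c) = ((-2 + (c - 5)*(-5))² + (-5 + 5))² = ((-2 + (-5 + c)*(-5))² + 0)² = ((-2 + (25 - 5*c))² + 0)² = ((23 - 5*c)² + 0)² = ((23 - 5*c)²)² = (23 - 5*c)⁴)
1/Z(F(18, -8)) = 1/(-146) = -1/146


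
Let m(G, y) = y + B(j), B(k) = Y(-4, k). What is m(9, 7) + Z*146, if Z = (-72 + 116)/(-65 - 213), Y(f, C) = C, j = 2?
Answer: -1961/139 ≈ -14.108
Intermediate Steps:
B(k) = k
Z = -22/139 (Z = 44/(-278) = 44*(-1/278) = -22/139 ≈ -0.15827)
m(G, y) = 2 + y (m(G, y) = y + 2 = 2 + y)
m(9, 7) + Z*146 = (2 + 7) - 22/139*146 = 9 - 3212/139 = -1961/139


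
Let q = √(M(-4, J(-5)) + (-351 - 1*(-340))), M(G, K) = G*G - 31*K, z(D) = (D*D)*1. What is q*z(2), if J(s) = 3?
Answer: 8*I*√22 ≈ 37.523*I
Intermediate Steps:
z(D) = D² (z(D) = D²*1 = D²)
M(G, K) = G² - 31*K
q = 2*I*√22 (q = √(((-4)² - 31*3) + (-351 - 1*(-340))) = √((16 - 93) + (-351 + 340)) = √(-77 - 11) = √(-88) = 2*I*√22 ≈ 9.3808*I)
q*z(2) = (2*I*√22)*2² = (2*I*√22)*4 = 8*I*√22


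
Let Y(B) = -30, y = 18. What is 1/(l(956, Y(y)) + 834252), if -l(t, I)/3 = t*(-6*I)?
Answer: 1/318012 ≈ 3.1445e-6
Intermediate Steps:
l(t, I) = 18*I*t (l(t, I) = -3*t*(-6*I) = -(-18)*I*t = 18*I*t)
1/(l(956, Y(y)) + 834252) = 1/(18*(-30)*956 + 834252) = 1/(-516240 + 834252) = 1/318012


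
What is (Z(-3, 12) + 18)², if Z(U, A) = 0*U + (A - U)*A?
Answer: 39204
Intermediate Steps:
Z(U, A) = A*(A - U) (Z(U, A) = 0 + A*(A - U) = A*(A - U))
(Z(-3, 12) + 18)² = (12*(12 - 1*(-3)) + 18)² = (12*(12 + 3) + 18)² = (12*15 + 18)² = (180 + 18)² = 198² = 39204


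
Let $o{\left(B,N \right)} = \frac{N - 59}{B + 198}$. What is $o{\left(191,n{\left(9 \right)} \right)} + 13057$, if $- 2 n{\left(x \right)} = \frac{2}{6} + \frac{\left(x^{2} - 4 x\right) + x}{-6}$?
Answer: $\frac{15237355}{1167} \approx 13057.0$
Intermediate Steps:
$n{\left(x \right)} = - \frac{1}{6} - \frac{x}{4} + \frac{x^{2}}{12}$ ($n{\left(x \right)} = - \frac{\frac{2}{6} + \frac{\left(x^{2} - 4 x\right) + x}{-6}}{2} = - \frac{2 \cdot \frac{1}{6} + \left(x^{2} - 3 x\right) \left(- \frac{1}{6}\right)}{2} = - \frac{\frac{1}{3} - \left(- \frac{x}{2} + \frac{x^{2}}{6}\right)}{2} = - \frac{\frac{1}{3} + \frac{x}{2} - \frac{x^{2}}{6}}{2} = - \frac{1}{6} - \frac{x}{4} + \frac{x^{2}}{12}$)
$o{\left(B,N \right)} = \frac{-59 + N}{198 + B}$
$o{\left(191,n{\left(9 \right)} \right)} + 13057 = \frac{-59 - \left(\frac{29}{12} - \frac{27}{4}\right)}{198 + 191} + 13057 = \frac{-59 - - \frac{13}{3}}{389} + 13057 = \frac{-59 + \frac{13}{3}}{389} + 13057 = \frac{1}{389} \left(- \frac{164}{3}\right) + 13057 = - \frac{164}{1167} + 13057 = \frac{15237355}{1167}$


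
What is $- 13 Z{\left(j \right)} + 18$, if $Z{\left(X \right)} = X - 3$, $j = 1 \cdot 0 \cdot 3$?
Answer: $57$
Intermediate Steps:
$j = 0$ ($j = 0 \cdot 3 = 0$)
$Z{\left(X \right)} = -3 + X$
$- 13 Z{\left(j \right)} + 18 = - 13 \left(-3 + 0\right) + 18 = \left(-13\right) \left(-3\right) + 18 = 39 + 18 = 57$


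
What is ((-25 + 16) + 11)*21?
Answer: 42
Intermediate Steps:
((-25 + 16) + 11)*21 = (-9 + 11)*21 = 2*21 = 42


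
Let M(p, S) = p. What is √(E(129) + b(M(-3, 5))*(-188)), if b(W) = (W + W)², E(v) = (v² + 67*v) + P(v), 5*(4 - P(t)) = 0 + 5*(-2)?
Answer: 21*√42 ≈ 136.10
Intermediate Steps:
P(t) = 6 (P(t) = 4 - (0 + 5*(-2))/5 = 4 - (0 - 10)/5 = 4 - ⅕*(-10) = 4 + 2 = 6)
E(v) = 6 + v² + 67*v (E(v) = (v² + 67*v) + 6 = 6 + v² + 67*v)
b(W) = 4*W² (b(W) = (2*W)² = 4*W²)
√(E(129) + b(M(-3, 5))*(-188)) = √((6 + 129² + 67*129) + (4*(-3)²)*(-188)) = √((6 + 16641 + 8643) + (4*9)*(-188)) = √(25290 + 36*(-188)) = √(25290 - 6768) = √18522 = 21*√42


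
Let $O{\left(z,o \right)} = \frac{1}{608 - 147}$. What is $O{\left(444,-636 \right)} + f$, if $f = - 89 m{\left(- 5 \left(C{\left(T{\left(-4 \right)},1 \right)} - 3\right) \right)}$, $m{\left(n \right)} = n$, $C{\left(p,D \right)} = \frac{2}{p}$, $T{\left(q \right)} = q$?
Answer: $- \frac{1436013}{922} \approx -1557.5$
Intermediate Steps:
$O{\left(z,o \right)} = \frac{1}{461}$
$f = - \frac{3115}{2}$ ($f = - 89 \left(- 5 \left(\frac{2}{-4} - 3\right)\right) = - 89 \left(- 5 \left(2 \left(- \frac{1}{4}\right) - 3\right)\right) = - 89 \left(- 5 \left(- \frac{1}{2} - 3\right)\right) = - 89 \left(\left(-5\right) \left(- \frac{7}{2}\right)\right) = \left(-89\right) \frac{35}{2} = - \frac{3115}{2} \approx -1557.5$)
$O{\left(444,-636 \right)} + f = \frac{1}{461} - \frac{3115}{2} = - \frac{1436013}{922}$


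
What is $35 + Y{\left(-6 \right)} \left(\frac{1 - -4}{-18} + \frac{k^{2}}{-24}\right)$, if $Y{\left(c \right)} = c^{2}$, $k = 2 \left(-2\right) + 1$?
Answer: $\frac{23}{2} \approx 11.5$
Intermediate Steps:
$k = -3$ ($k = -4 + 1 = -3$)
$35 + Y{\left(-6 \right)} \left(\frac{1 - -4}{-18} + \frac{k^{2}}{-24}\right) = 35 + \left(-6\right)^{2} \left(\frac{1 - -4}{-18} + \frac{\left(-3\right)^{2}}{-24}\right) = 35 + 36 \left(\left(1 + 4\right) \left(- \frac{1}{18}\right) + 9 \left(- \frac{1}{24}\right)\right) = 35 + 36 \left(5 \left(- \frac{1}{18}\right) - \frac{3}{8}\right) = 35 + 36 \left(- \frac{5}{18} - \frac{3}{8}\right) = 35 + 36 \left(- \frac{47}{72}\right) = 35 - \frac{47}{2} = \frac{23}{2}$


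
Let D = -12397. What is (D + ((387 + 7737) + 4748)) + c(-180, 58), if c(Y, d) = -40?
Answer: 435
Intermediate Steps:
(D + ((387 + 7737) + 4748)) + c(-180, 58) = (-12397 + ((387 + 7737) + 4748)) - 40 = (-12397 + (8124 + 4748)) - 40 = (-12397 + 12872) - 40 = 475 - 40 = 435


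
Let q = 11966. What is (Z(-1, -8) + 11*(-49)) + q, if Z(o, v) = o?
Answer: 11426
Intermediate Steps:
(Z(-1, -8) + 11*(-49)) + q = (-1 + 11*(-49)) + 11966 = (-1 - 539) + 11966 = -540 + 11966 = 11426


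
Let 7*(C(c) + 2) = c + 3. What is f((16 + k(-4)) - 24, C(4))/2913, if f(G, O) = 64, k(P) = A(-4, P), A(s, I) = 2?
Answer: 64/2913 ≈ 0.021970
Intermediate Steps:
C(c) = -11/7 + c/7 (C(c) = -2 + (c + 3)/7 = -2 + (3 + c)/7 = -2 + (3/7 + c/7) = -11/7 + c/7)
k(P) = 2
f((16 + k(-4)) - 24, C(4))/2913 = 64/2913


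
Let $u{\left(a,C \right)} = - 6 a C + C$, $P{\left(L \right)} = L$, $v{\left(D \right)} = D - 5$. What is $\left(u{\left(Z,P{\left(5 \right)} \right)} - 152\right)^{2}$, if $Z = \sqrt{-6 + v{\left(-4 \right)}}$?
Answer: $8109 + 8820 i \sqrt{15} \approx 8109.0 + 34160.0 i$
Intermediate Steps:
$v{\left(D \right)} = -5 + D$
$Z = i \sqrt{15}$ ($Z = \sqrt{-6 - 9} = \sqrt{-15} = i \sqrt{15} \approx 3.873 i$)
$u{\left(a,C \right)} = C - 6 C a$ ($u{\left(a,C \right)} = - 6 C a + C = C - 6 C a$)
$\left(u{\left(Z,P{\left(5 \right)} \right)} - 152\right)^{2} = \left(5 \left(1 - 6 i \sqrt{15}\right) - 152\right)^{2} = \left(\left(5 - 30 i \sqrt{15}\right) - 152\right)^{2} = \left(-147 - 30 i \sqrt{15}\right)^{2}$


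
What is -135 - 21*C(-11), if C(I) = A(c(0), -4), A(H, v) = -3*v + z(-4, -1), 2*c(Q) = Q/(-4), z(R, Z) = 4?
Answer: -471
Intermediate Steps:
c(Q) = -Q/8 (c(Q) = (Q/(-4))/2 = (Q*(-¼))/2 = (-Q/4)/2 = -Q/8)
A(H, v) = 4 - 3*v (A(H, v) = -3*v + 4 = 4 - 3*v)
C(I) = 16 (C(I) = 4 - 3*(-4) = 4 + 12 = 16)
-135 - 21*C(-11) = -135 - 21*16 = -135 - 336 = -471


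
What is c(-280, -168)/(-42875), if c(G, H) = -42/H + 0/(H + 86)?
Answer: -1/171500 ≈ -5.8309e-6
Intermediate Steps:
c(G, H) = -42/H (c(G, H) = -42/H + 0/(86 + H) = -42/H + 0 = -42/H)
c(-280, -168)/(-42875) = -42/(-168)/(-42875) = -42*(-1/168)*(-1/42875) = (¼)*(-1/42875) = -1/171500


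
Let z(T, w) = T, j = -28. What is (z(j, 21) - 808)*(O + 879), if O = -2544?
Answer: 1391940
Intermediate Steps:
(z(j, 21) - 808)*(O + 879) = (-28 - 808)*(-2544 + 879) = -836*(-1665) = 1391940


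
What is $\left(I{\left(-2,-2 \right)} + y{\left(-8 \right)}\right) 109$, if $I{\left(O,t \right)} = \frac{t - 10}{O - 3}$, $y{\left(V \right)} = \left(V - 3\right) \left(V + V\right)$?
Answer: $\frac{97228}{5} \approx 19446.0$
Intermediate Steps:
$y{\left(V \right)} = 2 V \left(-3 + V\right)$ ($y{\left(V \right)} = \left(-3 + V\right) 2 V = 2 V \left(-3 + V\right)$)
$I{\left(O,t \right)} = \frac{-10 + t}{-3 + O}$
$\left(I{\left(-2,-2 \right)} + y{\left(-8 \right)}\right) 109 = \left(\frac{-10 - 2}{-3 - 2} + 2 \left(-8\right) \left(-3 - 8\right)\right) 109 = \left(\frac{1}{-5} \left(-12\right) + 2 \left(-8\right) \left(-11\right)\right) 109 = \left(\left(- \frac{1}{5}\right) \left(-12\right) + 176\right) 109 = \left(\frac{12}{5} + 176\right) 109 = \frac{892}{5} \cdot 109 = \frac{97228}{5}$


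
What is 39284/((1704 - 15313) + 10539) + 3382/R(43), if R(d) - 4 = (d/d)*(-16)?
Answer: -2713537/9210 ≈ -294.63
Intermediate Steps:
R(d) = -12 (R(d) = 4 + (d/d)*(-16) = 4 + 1*(-16) = 4 - 16 = -12)
39284/((1704 - 15313) + 10539) + 3382/R(43) = 39284/((1704 - 15313) + 10539) + 3382/(-12) = 39284/(-13609 + 10539) + 3382*(-1/12) = 39284/(-3070) - 1691/6 = 39284*(-1/3070) - 1691/6 = -19642/1535 - 1691/6 = -2713537/9210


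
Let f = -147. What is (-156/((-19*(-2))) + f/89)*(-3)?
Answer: 29205/1691 ≈ 17.271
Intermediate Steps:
(-156/((-19*(-2))) + f/89)*(-3) = (-156/((-19*(-2))) - 147/89)*(-3) = (-156/38 - 147*1/89)*(-3) = (-156*1/38 - 147/89)*(-3) = (-78/19 - 147/89)*(-3) = -9735/1691*(-3) = 29205/1691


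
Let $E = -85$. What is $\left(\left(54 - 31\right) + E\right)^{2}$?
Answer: $3844$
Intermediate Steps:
$\left(\left(54 - 31\right) + E\right)^{2} = \left(\left(54 - 31\right) - 85\right)^{2} = \left(23 - 85\right)^{2} = \left(-62\right)^{2} = 3844$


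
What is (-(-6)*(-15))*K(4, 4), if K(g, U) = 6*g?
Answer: -2160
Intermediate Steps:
(-(-6)*(-15))*K(4, 4) = (-(-6)*(-15))*(6*4) = -6*15*24 = -90*24 = -2160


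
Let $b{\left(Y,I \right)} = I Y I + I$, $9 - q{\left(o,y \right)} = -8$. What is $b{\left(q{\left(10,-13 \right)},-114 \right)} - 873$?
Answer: $219945$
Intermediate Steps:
$q{\left(o,y \right)} = 17$ ($q{\left(o,y \right)} = 9 - -8 = 9 + 8 = 17$)
$b{\left(Y,I \right)} = I + Y I^{2}$ ($b{\left(Y,I \right)} = Y I^{2} + I = I + Y I^{2}$)
$b{\left(q{\left(10,-13 \right)},-114 \right)} - 873 = - 114 \left(1 - 1938\right) - 873 = \left(-114\right) \left(-1937\right) - 873 = 220818 - 873 = 219945$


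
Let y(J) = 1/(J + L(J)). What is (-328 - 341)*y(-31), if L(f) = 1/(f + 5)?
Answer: 5798/269 ≈ 21.554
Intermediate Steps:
L(f) = 1/(5 + f)
y(J) = 1/(J + 1/(5 + J))
(-328 - 341)*y(-31) = (-328 - 341)*((5 - 31)/(1 - 31*(5 - 31))) = -669*(-26)/(1 - 31*(-26)) = -669*(-26)/(1 + 806) = -669*(-26)/807 = -223*(-26)/269 = -669*(-26/807) = 5798/269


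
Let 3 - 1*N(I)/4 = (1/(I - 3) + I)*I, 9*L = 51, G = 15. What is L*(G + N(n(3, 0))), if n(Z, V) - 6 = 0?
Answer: -2125/3 ≈ -708.33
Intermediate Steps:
n(Z, V) = 6 (n(Z, V) = 6 + 0 = 6)
L = 17/3 (L = (⅑)*51 = 17/3 ≈ 5.6667)
N(I) = 12 - 4*I*(I + 1/(-3 + I)) (N(I) = 12 - 4*(1/(I - 3) + I)*I = 12 - 4*(1/(-3 + I) + I)*I = 12 - 4*(I + 1/(-3 + I))*I = 12 - 4*I*(I + 1/(-3 + I)))
L*(G + N(n(3, 0))) = 17*(15 + 4*(-9 - 1*6³ + 2*6 + 3*6²)/(-3 + 6))/3 = 17*(15 + 4*(-9 - 1*216 + 12 + 3*36)/3)/3 = 17*(15 + 4*(⅓)*(-9 - 216 + 12 + 108))/3 = 17*(15 + 4*(⅓)*(-105))/3 = 17*(15 - 140)/3 = (17/3)*(-125) = -2125/3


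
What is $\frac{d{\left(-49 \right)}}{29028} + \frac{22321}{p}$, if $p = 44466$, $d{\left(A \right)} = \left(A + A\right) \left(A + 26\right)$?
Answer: $\frac{10391116}{17927209} \approx 0.57963$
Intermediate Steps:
$d{\left(A \right)} = 2 A \left(26 + A\right)$
$\frac{d{\left(-49 \right)}}{29028} + \frac{22321}{p} = \frac{2 \left(-49\right) \left(26 - 49\right)}{29028} + \frac{22321}{44466} = 2 \left(-49\right) \left(-23\right) \frac{1}{29028} + 22321 \cdot \frac{1}{44466} = 2254 \cdot \frac{1}{29028} + \frac{22321}{44466} = \frac{1127}{14514} + \frac{22321}{44466} = \frac{10391116}{17927209}$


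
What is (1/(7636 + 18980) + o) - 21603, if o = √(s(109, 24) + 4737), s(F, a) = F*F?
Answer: -574985447/26616 + √16618 ≈ -21474.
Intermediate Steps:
s(F, a) = F²
o = √16618 (o = √(109² + 4737) = √(11881 + 4737) = √16618 ≈ 128.91)
(1/(7636 + 18980) + o) - 21603 = (1/(7636 + 18980) + √16618) - 21603 = (1/26616 + √16618) - 21603 = -574985447/26616 + √16618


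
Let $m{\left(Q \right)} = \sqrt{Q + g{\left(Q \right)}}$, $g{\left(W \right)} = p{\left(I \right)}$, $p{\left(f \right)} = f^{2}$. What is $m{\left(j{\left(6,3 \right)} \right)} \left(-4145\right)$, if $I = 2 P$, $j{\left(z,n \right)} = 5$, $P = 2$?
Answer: $- 4145 \sqrt{21} \approx -18995.0$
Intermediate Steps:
$I = 4$ ($I = 2 \cdot 2 = 4$)
$g{\left(W \right)} = 16$ ($g{\left(W \right)} = 4^{2} = 16$)
$m{\left(Q \right)} = \sqrt{16 + Q}$ ($m{\left(Q \right)} = \sqrt{Q + 16} = \sqrt{16 + Q}$)
$m{\left(j{\left(6,3 \right)} \right)} \left(-4145\right) = \sqrt{16 + 5} \left(-4145\right) = \sqrt{21} \left(-4145\right) = - 4145 \sqrt{21}$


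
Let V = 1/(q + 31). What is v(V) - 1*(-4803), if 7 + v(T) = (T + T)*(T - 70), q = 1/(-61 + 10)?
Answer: 5980729201/1248200 ≈ 4791.5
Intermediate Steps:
q = -1/51 (q = 1/(-51) = -1/51 ≈ -0.019608)
V = 51/1580 (V = 1/(-1/51 + 31) = 1/(1580/51) = 51/1580 ≈ 0.032278)
v(T) = -7 + 2*T*(-70 + T) (v(T) = -7 + (T + T)*(T - 70) = -7 + (2*T)*(-70 + T) = -7 + 2*T*(-70 + T))
v(V) - 1*(-4803) = (-7 - 140*51/1580 + 2*(51/1580)²) - 1*(-4803) = (-7 - 357/79 + 2*(2601/2496400)) + 4803 = (-7 - 357/79 + 2601/1248200) + 4803 = -14375399/1248200 + 4803 = 5980729201/1248200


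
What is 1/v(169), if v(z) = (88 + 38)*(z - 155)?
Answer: 1/1764 ≈ 0.00056689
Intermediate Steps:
v(z) = -19530 + 126*z (v(z) = 126*(-155 + z) = -19530 + 126*z)
1/v(169) = 1/(-19530 + 126*169) = 1/(-19530 + 21294) = 1/1764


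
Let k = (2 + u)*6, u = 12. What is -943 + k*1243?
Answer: 103469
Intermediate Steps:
k = 84 (k = (2 + 12)*6 = 14*6 = 84)
-943 + k*1243 = -943 + 84*1243 = -943 + 104412 = 103469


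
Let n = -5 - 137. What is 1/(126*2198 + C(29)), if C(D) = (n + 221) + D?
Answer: 1/277056 ≈ 3.6094e-6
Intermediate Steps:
n = -142
C(D) = 79 + D (C(D) = (-142 + 221) + D = 79 + D)
1/(126*2198 + C(29)) = 1/(126*2198 + (79 + 29)) = 1/(276948 + 108) = 1/277056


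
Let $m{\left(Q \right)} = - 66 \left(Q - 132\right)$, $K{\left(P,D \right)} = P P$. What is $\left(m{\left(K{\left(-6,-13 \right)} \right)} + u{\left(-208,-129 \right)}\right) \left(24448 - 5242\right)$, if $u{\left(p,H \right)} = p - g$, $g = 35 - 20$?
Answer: $117406278$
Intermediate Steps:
$K{\left(P,D \right)} = P^{2}$
$g = 15$
$m{\left(Q \right)} = 8712 - 66 Q$ ($m{\left(Q \right)} = - 66 \left(-132 + Q\right) = 8712 - 66 Q$)
$u{\left(p,H \right)} = -15 + p$ ($u{\left(p,H \right)} = p - 15 = -15 + p$)
$\left(m{\left(K{\left(-6,-13 \right)} \right)} + u{\left(-208,-129 \right)}\right) \left(24448 - 5242\right) = \left(\left(8712 - 66 \left(-6\right)^{2}\right) - 223\right) \left(24448 - 5242\right) = \left(\left(8712 - 2376\right) - 223\right) 19206 = \left(6336 - 223\right) 19206 = 6113 \cdot 19206 = 117406278$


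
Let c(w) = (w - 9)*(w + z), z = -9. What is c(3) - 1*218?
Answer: -182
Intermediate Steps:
c(w) = (-9 + w)² (c(w) = (w - 9)*(w - 9) = (-9 + w)*(-9 + w) = (-9 + w)²)
c(3) - 1*218 = (81 + 3² - 18*3) - 1*218 = (81 + 9 - 54) - 218 = 36 - 218 = -182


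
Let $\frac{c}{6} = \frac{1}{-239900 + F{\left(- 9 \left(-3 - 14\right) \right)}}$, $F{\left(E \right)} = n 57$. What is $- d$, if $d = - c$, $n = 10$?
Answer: $- \frac{3}{119665} \approx -2.507 \cdot 10^{-5}$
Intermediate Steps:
$F{\left(E \right)} = 570$ ($F{\left(E \right)} = 10 \cdot 57 = 570$)
$c = - \frac{3}{119665}$ ($c = \frac{6}{-239900 + 570} = \frac{6}{-239330} = 6 \left(- \frac{1}{239330}\right) = - \frac{3}{119665} \approx -2.507 \cdot 10^{-5}$)
$d = \frac{3}{119665}$ ($d = \left(-1\right) \left(- \frac{3}{119665}\right) = \frac{3}{119665} \approx 2.507 \cdot 10^{-5}$)
$- d = \left(-1\right) \frac{3}{119665} = - \frac{3}{119665}$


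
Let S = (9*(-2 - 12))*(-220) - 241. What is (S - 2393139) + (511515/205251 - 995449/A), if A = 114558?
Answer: -18541416697005203/7837714686 ≈ -2.3657e+6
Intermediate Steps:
S = 27479 (S = (9*(-14))*(-220) - 241 = -126*(-220) - 241 = 27720 - 241 = 27479)
(S - 2393139) + (511515/205251 - 995449/A) = (27479 - 2393139) + (511515/205251 - 995449/114558) = -2365660 + (511515*(1/205251) - 995449*1/114558) = -2365660 + (170505/68417 - 995449/114558) = -2365660 - 48572922443/7837714686 = -18541416697005203/7837714686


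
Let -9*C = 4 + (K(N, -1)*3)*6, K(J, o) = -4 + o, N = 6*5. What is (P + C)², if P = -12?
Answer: 484/81 ≈ 5.9753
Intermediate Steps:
N = 30
C = 86/9 (C = -(4 + ((-4 - 1)*3)*6)/9 = -(4 - 5*3*6)/9 = -(4 - 15*6)/9 = -(4 - 90)/9 = -⅑*(-86) = 86/9 ≈ 9.5556)
(P + C)² = (-12 + 86/9)² = (-22/9)² = 484/81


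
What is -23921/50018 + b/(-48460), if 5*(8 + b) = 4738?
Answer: -753880358/1514920175 ≈ -0.49764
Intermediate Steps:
b = 4698/5 (b = -8 + (1/5)*4738 = -8 + 4738/5 = 4698/5 ≈ 939.60)
-23921/50018 + b/(-48460) = -23921/50018 + (4698/5)/(-48460) = -23921*1/50018 + (4698/5)*(-1/48460) = -23921/50018 - 2349/121150 = -753880358/1514920175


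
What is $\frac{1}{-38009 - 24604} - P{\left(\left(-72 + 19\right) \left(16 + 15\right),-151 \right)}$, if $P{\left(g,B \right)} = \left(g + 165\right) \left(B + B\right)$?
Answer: $- \frac{27947688229}{62613} \approx -4.4636 \cdot 10^{5}$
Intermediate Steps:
$P{\left(g,B \right)} = 2 B \left(165 + g\right)$ ($P{\left(g,B \right)} = \left(165 + g\right) 2 B = 2 B \left(165 + g\right)$)
$\frac{1}{-38009 - 24604} - P{\left(\left(-72 + 19\right) \left(16 + 15\right),-151 \right)} = \frac{1}{-38009 - 24604} - 2 \left(-151\right) \left(165 + \left(-72 + 19\right) \left(16 + 15\right)\right) = \frac{1}{-62613} - 2 \left(-151\right) \left(165 - 1643\right) = - \frac{1}{62613} - 2 \left(-151\right) \left(165 - 1643\right) = - \frac{1}{62613} - 2 \left(-151\right) \left(-1478\right) = - \frac{1}{62613} - 446356 = - \frac{27947688229}{62613}$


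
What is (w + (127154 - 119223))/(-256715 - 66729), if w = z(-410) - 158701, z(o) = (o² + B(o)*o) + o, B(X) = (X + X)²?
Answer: 68916770/80861 ≈ 852.29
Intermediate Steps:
B(X) = 4*X² (B(X) = (2*X)² = 4*X²)
z(o) = o + o² + 4*o³ (z(o) = (o² + (4*o²)*o) + o = (o² + 4*o³) + o = o + o² + 4*o³)
w = -275675011 (w = -410*(1 - 410 + 4*(-410)²) - 158701 = -410*(1 - 410 + 4*168100) - 158701 = -410*(1 - 410 + 672400) - 158701 = -410*671991 - 158701 = -275516310 - 158701 = -275675011)
(w + (127154 - 119223))/(-256715 - 66729) = (-275675011 + (127154 - 119223))/(-256715 - 66729) = (-275675011 + 7931)/(-323444) = -275667080*(-1/323444) = 68916770/80861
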